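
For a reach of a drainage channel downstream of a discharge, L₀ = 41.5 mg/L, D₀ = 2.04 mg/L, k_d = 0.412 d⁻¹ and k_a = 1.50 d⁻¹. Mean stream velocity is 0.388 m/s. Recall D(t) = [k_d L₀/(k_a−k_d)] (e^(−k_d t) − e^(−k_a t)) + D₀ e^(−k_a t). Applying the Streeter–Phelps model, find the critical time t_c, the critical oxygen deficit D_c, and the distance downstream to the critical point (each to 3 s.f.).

t_c ≈ 1.06 d; D_c ≈ 7.37 mg/L; x_c ≈ 35.5 km

With k_a/k_d = 3.641 and 1 − D₀(k_a−k_d)/(k_d L₀) = 0.8702,
t_c = ln(3.641 × 0.8702) / (1.50 − 0.412) = ln(3.168) / 1.088 = 1.153/1.088 = 1.060 d.
L(t_c) = L₀ e^(−k_d t_c) = 41.5 × 0.6462 = 26.82 mg/L, and at the critical point k_a D_c = k_d L, so D_c = (0.412/1.50) × 26.82 = 7.366 mg/L.
x_c = v t_c = 0.388 m/s × 1.060 d × 86400 s/d = 35530 m ≈ 35.5 km.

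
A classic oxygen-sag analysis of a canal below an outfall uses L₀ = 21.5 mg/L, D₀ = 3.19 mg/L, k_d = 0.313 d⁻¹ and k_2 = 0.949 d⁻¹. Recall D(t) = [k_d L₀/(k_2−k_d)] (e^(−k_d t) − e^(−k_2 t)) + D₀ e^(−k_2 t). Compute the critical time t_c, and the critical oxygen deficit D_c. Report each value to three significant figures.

t_c ≈ 1.18 d; D_c ≈ 4.90 mg/L

With k_2/k_d = 3.032 and 1 − D₀(k_2−k_d)/(k_d L₀) = 0.6985,
t_c = ln(3.032 × 0.6985) / (0.949 − 0.313) = ln(2.118) / 0.6360 = 0.7504/0.6360 = 1.180 d.
L(t_c) = L₀ e^(−k_d t_c) = 21.5 × 0.6912 = 14.86 mg/L, and at the critical point k_2 D_c = k_d L, so D_c = (0.313/0.949) × 14.86 = 4.902 mg/L.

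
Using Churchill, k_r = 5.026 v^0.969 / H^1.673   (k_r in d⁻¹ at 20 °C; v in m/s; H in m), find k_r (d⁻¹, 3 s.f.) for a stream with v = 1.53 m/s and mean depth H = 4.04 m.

k_r ≈ 0.734 d⁻¹

k_r = 5.026 × 1.53^0.969 / 4.04^1.673 = 5.026 × 1.510 / 10.34 = 0.7340 d⁻¹.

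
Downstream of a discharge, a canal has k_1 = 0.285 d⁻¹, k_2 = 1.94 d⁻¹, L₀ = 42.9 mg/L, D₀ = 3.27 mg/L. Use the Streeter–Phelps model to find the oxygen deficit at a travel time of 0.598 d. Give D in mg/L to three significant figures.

k_1 L₀/(k_2−k_1) = 0.285×42.9/(1.94−0.285) = 12.23/1.655 = 7.388 mg/L.
e^(−k_1 t) = e^(−0.285×0.5980) = 0.8433; e^(−k_2 t) = e^(−1.94×0.5980) = 0.3134.
D = 7.388 × (0.8433 − 0.3134) + 3.27 × 0.3134 = 3.914 + 1.025 = 4.939 mg/L.

D ≈ 4.94 mg/L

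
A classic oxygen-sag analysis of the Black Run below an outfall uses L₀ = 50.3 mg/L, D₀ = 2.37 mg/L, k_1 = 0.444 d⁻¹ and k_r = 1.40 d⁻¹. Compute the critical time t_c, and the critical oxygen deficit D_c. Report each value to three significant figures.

t_c ≈ 1.09 d; D_c ≈ 9.83 mg/L

t_c = [1/(k_r−k_1)] ln[(k_r/k_1)(1 − D₀(k_r−k_1)/(k_1 L₀))]
= [1/(1.40−0.444)] ln[(1.40/0.444)(1 − 2.37×0.9560/(0.444×50.3))]
= (1/0.9560) ln[3.153 × 0.8985] = 1.046 × ln(2.833) = 1.046 × 1.041 = 1.089 d.
L(t_c) = L₀ e^(−k_1 t_c) = 50.3 × 0.6165 = 31.01 mg/L, and at the critical point k_r D_c = k_1 L, so D_c = (0.444/1.40) × 31.01 = 9.835 mg/L.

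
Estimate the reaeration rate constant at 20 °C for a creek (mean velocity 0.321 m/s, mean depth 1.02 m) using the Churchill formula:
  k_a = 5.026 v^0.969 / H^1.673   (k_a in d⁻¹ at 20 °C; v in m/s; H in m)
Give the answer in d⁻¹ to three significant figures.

k_a ≈ 1.62 d⁻¹

k_a = 5.026 × 0.321^0.969 / 1.02^1.673 = 5.026 × 0.3325 / 1.034 = 1.617 d⁻¹.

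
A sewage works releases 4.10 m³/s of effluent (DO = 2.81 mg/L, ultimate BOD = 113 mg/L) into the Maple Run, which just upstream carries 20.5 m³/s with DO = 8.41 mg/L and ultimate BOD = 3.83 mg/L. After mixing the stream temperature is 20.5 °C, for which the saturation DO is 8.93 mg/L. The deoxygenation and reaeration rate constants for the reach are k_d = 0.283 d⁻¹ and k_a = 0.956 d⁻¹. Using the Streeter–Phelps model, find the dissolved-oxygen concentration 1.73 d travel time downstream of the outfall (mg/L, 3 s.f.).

Mixed DO = (20.5×8.41 + 4.10×2.81)/(20.5+4.10) = 183.9/24.60 = 7.477 mg/L.
Mixed L₀ = (20.5×3.83 + 4.10×113)/(24.60) = 541.8/24.60 = 22.02 mg/L.
Initial deficit D₀ = C_s − DO₀ = 8.93 − 7.477 = 1.453 mg/L.
D(1.73) = [0.283×22.02/(0.956−0.283)](e^(−0.283×1.73) − e^(−0.956×1.73)) + 1.453 e^(−0.956×1.73)
= 9.262 × (0.6129 − 0.1913) + 1.453 × 0.1913 = 4.182 mg/L.
DO = 8.93 − 4.182 = 4.748 mg/L.

DO ≈ 4.75 mg/L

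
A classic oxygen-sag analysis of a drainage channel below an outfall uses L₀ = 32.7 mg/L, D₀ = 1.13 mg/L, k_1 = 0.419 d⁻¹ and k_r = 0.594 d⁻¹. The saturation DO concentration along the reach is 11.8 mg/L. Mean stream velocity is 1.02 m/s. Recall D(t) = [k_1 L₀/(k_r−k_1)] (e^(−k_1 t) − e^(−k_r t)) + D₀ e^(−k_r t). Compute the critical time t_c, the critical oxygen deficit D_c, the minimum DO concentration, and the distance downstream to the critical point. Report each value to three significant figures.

t_c = [1/(k_r−k_1)] ln[(k_r/k_1)(1 − D₀(k_r−k_1)/(k_1 L₀))]
= [1/(0.594−0.419)] ln[(0.594/0.419)(1 − 1.13×0.1750/(0.419×32.7))]
= (1/0.1750) ln[1.418 × 0.9856] = 5.714 × ln(1.397) = 5.714 × 0.3345 = 1.911 d.
D_c = (k_1/k_r) L₀ e^(−k_1 t_c) = (0.419/0.594) × 32.7 × e^(−0.419×1.911) = 0.7054 × 32.7 × 0.4490 = 10.36 mg/L.
Minimum DO = C_s − D_c = 11.8 − 10.36 = 1.444 mg/L.
x_c = v t_c = 1.02 m/s × 1.911 d × 86400 s/d = 168400 m ≈ 168 km.

t_c ≈ 1.91 d; D_c ≈ 10.4 mg/L; min DO ≈ 1.44 mg/L; x_c ≈ 168 km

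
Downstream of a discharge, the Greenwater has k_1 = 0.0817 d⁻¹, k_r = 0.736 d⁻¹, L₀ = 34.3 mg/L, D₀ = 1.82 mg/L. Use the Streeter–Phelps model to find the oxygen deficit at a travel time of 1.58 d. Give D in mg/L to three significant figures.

k_1 L₀/(k_r−k_1) = 0.0817×34.3/(0.736−0.0817) = 2.802/0.6543 = 4.283 mg/L.
e^(−k_1 t) = e^(−0.0817×1.580) = 0.8789; e^(−k_r t) = e^(−0.736×1.580) = 0.3126.
D = 4.283 × (0.8789 − 0.3126) + 1.82 × 0.3126 = 2.425 + 0.5689 = 2.994 mg/L.

D ≈ 2.99 mg/L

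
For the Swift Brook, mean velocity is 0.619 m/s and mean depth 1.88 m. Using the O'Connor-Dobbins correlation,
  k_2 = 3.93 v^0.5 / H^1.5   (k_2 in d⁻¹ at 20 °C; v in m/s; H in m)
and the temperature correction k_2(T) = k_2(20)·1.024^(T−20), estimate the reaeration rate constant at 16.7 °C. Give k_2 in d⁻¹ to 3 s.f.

k_2(20) = 3.93 × 0.619^0.5 / 1.88^1.5 = 3.93 × 0.7868 / 2.578 = 1.200 d⁻¹.
k_2(16.7) = 1.200 × 1.024^(16.7−20) = 1.200 × 0.9247 = 1.109 d⁻¹.

k_2 ≈ 1.11 d⁻¹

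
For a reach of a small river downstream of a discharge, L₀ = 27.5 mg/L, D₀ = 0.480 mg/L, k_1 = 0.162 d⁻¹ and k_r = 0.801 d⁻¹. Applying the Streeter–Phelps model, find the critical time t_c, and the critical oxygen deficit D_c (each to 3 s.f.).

With k_r/k_1 = 4.944 and 1 − D₀(k_r−k_1)/(k_1 L₀) = 0.9312,
t_c = ln(4.944 × 0.9312) / (0.801 − 0.162) = ln(4.604) / 0.6390 = 1.527/0.6390 = 2.390 d.
L(t_c) = L₀ e^(−k_1 t_c) = 27.5 × 0.6790 = 18.67 mg/L, and at the critical point k_r D_c = k_1 L, so D_c = (0.162/0.801) × 18.67 = 3.777 mg/L.

t_c ≈ 2.39 d; D_c ≈ 3.78 mg/L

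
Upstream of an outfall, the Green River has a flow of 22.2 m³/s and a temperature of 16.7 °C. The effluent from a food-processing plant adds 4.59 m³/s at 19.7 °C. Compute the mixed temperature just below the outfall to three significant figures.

Flow-weighted mixing: C = (Q_r C_r + Q_w C_w)/(Q_r + Q_w)
= (22.2×16.7 + 4.59×19.7)/(22.2 + 4.59) = 461.2/26.79 = 17.21 °C.

17.2 °C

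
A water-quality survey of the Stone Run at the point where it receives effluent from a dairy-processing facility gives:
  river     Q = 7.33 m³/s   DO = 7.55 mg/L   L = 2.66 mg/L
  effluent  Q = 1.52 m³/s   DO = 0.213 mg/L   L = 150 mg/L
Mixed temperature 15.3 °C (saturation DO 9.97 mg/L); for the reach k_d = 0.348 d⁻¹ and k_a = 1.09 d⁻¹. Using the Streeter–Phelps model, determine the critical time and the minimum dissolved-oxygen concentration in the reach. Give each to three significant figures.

t_c ≈ 1.09 d; minimum DO ≈ 3.87 mg/L

Mixed DO = (7.33×7.55 + 1.52×0.213)/(7.33+1.52) = 55.67/8.850 = 6.290 mg/L.
Mixed L₀ = (7.33×2.66 + 1.52×150)/(8.850) = 247.5/8.850 = 27.97 mg/L.
Initial deficit D₀ = C_s − DO₀ = 9.97 − 6.290 = 3.680 mg/L.
t_c = (1/0.7420) ln[(1.09/0.348)(1 − 3.680×0.7420/(0.348×27.97))] = 1.348 × ln(2.253) = 1.095 d.
D_c = (0.348/1.09) × 27.97 × e^(−0.348×1.095) = 0.3193 × 27.97 × 0.6832 = 6.100 mg/L.
Minimum DO = 9.97 − 6.100 = 3.870 mg/L.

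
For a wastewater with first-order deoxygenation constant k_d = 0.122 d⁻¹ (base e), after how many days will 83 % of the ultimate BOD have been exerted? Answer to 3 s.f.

y/L₀ = 1 − e^(−k_d t) = 0.83 ⇒ e^(−k_d t) = 0.170
t = −ln(0.170) / 0.122 = 1.772 / 0.122 = 14.52 d.

t ≈ 14.5 d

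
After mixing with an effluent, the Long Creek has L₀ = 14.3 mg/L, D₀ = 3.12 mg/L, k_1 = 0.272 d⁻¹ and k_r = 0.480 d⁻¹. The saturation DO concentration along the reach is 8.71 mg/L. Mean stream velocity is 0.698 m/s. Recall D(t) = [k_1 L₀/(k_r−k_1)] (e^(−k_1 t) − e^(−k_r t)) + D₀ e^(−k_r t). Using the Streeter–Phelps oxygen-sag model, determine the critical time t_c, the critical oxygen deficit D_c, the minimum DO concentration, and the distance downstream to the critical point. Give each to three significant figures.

t_c ≈ 1.85 d; D_c ≈ 4.90 mg/L; min DO ≈ 3.81 mg/L; x_c ≈ 112 km

At the critical point dD/dt = 0, so k_1 L₀ e^(−k_1 t) = k_r D. Substituting D(t) from the Streeter–Phelps equation and solving for t gives
t_c = ln[(k_r/k_1)(1 − D₀(k_r−k_1)/(k_1 L₀))] / (k_r−k_1).
Here k_r−k_1 = 0.2080 d⁻¹ and 1 − D₀(k_r−k_1)/(k_1 L₀) = 1 − 3.12×0.2080/(0.272×14.3) = 0.8332, so
t_c = ln(1.765 × 0.8332) / 0.2080 = 0.3854 / 0.2080 = 1.853 d.
D_c = (k_1/k_r) L₀ e^(−k_1 t_c) = (0.272/0.480) × 14.3 × e^(−0.272×1.853) = 0.5667 × 14.3 × 0.6041 = 4.895 mg/L.
Minimum DO = C_s − D_c = 8.71 − 4.895 = 3.815 mg/L.
x_c = v t_c = 0.698 m/s × 1.853 d × 86400 s/d = 111800 m ≈ 112 km.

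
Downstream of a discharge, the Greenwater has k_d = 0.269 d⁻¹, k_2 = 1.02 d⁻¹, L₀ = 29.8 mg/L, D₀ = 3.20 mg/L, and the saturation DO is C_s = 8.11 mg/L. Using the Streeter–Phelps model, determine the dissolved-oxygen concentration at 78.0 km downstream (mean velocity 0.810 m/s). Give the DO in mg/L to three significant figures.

Travel time t = x/v = 78.0 km / (0.810 m/s) = 78000 m / 0.810 m/s = 96300 s = 1.115 d.
k_d L₀/(k_2−k_d) = 0.269×29.8/(1.02−0.269) = 8.016/0.7510 = 10.67 mg/L.
e^(−k_d t) = e^(−0.269×1.115) = 0.7410; e^(−k_2 t) = e^(−1.02×1.115) = 0.3208.
D = 10.67 × (0.7410 − 0.3208) + 3.20 × 0.3208 = 4.484 + 1.027 = 5.511 mg/L.
DO = C_s − D = 8.11 − 5.511 = 2.599 mg/L.

DO ≈ 2.60 mg/L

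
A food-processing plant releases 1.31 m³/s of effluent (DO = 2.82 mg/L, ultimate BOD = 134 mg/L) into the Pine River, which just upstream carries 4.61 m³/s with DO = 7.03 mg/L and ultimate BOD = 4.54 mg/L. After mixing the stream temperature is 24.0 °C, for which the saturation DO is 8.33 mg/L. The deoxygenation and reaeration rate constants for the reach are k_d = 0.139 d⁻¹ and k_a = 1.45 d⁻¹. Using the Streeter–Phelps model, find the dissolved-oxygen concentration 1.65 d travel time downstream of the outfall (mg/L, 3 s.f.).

DO ≈ 5.65 mg/L

Mixed DO = (4.61×7.03 + 1.31×2.82)/(4.61+1.31) = 36.10/5.920 = 6.098 mg/L.
Mixed L₀ = (4.61×4.54 + 1.31×134)/(5.920) = 196.5/5.920 = 33.19 mg/L.
Initial deficit D₀ = C_s − DO₀ = 8.33 − 6.098 = 2.232 mg/L.
D(1.65) = [0.139×33.19/(1.45−0.139)](e^(−0.139×1.65) − e^(−1.45×1.65)) + 2.232 e^(−1.45×1.65)
= 3.519 × (0.7951 − 0.09140) + 2.232 × 0.09140 = 2.680 mg/L.
DO = 8.33 − 2.680 = 5.650 mg/L.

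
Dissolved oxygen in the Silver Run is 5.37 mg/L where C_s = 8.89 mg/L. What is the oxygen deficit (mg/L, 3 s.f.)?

D = C_s − C = 8.89 − 5.37 = 3.52 mg/L.

D ≈ 3.52 mg/L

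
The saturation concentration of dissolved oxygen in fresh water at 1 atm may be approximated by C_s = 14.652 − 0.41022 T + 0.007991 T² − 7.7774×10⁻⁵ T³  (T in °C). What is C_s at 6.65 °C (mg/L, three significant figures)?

C_s ≈ 12.3 mg/L

C_s = 14.652 − 0.41022×6.65 + 0.007991×6.65² − 7.7774×10⁻⁵×6.65³ = 12.25 mg/L.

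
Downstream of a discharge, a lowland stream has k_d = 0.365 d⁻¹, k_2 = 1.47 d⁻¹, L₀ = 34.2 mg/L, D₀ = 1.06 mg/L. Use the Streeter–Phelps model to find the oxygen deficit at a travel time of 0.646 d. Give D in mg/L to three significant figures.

D ≈ 4.96 mg/L

k_d L₀/(k_2−k_d) = 0.365×34.2/(1.47−0.365) = 12.48/1.105 = 11.30 mg/L.
e^(−k_d t) = e^(−0.365×0.6460) = 0.7899; e^(−k_2 t) = e^(−1.47×0.6460) = 0.3869.
D = 11.30 × (0.7899 − 0.3869) + 1.06 × 0.3869 = 4.553 + 0.4101 = 4.963 mg/L.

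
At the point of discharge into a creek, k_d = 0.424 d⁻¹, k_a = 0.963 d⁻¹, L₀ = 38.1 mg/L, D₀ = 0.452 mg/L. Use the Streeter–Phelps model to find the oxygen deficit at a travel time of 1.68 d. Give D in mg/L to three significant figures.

k_d L₀/(k_a−k_d) = 0.424×38.1/(0.963−0.424) = 16.15/0.5390 = 29.97 mg/L.
e^(−k_d t) = e^(−0.424×1.680) = 0.4905; e^(−k_a t) = e^(−0.963×1.680) = 0.1983.
D = 29.97 × (0.4905 − 0.1983) + 0.452 × 0.1983 = 8.757 + 0.08964 = 8.847 mg/L.

D ≈ 8.85 mg/L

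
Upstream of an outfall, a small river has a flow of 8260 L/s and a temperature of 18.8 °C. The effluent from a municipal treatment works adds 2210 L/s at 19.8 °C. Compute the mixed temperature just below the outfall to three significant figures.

Flow-weighted mixing: C = (Q_r C_r + Q_w C_w)/(Q_r + Q_w)
= (8260×18.8 + 2210×19.8)/(8260 + 2210) = 199000/10470 = 19.01 °C.

19.0 °C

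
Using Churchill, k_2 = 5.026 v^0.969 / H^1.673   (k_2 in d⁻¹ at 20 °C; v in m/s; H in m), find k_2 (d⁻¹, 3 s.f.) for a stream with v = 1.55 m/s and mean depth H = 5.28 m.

k_2 ≈ 0.475 d⁻¹

k_2 = 5.026 × 1.55^0.969 / 5.28^1.673 = 5.026 × 1.529 / 16.18 = 0.4750 d⁻¹.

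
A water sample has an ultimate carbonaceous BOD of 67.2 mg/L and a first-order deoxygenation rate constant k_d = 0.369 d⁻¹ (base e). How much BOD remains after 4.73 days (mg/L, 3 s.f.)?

L ≈ 11.7 mg/L

L_t = L₀ e^(−k_d t) = 67.2 × e^(−0.369×4.73) = 67.2 × 0.1746 = 11.73 mg/L.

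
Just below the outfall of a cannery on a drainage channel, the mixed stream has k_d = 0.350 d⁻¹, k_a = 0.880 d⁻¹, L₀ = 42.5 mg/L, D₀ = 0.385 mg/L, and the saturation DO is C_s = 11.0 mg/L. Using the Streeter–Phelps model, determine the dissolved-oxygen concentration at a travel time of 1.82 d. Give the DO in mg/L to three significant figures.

k_d L₀/(k_a−k_d) = 0.350×42.5/(0.880−0.350) = 14.87/0.5300 = 28.07 mg/L.
e^(−k_d t) = e^(−0.350×1.820) = 0.5289; e^(−k_a t) = e^(−0.880×1.820) = 0.2016.
D = 28.07 × (0.5289 − 0.2016) + 0.385 × 0.2016 = 9.186 + 0.07761 = 9.264 mg/L.
DO = C_s − D = 11.0 − 9.264 = 1.736 mg/L.

DO ≈ 1.74 mg/L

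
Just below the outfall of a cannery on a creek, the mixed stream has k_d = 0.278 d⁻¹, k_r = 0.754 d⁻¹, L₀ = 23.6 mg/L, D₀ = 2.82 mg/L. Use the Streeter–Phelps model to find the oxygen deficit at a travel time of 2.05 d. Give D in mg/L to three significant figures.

D ≈ 5.46 mg/L

k_d L₀/(k_r−k_d) = 0.278×23.6/(0.754−0.278) = 6.561/0.4760 = 13.78 mg/L.
e^(−k_d t) = e^(−0.278×2.050) = 0.5656; e^(−k_r t) = e^(−0.754×2.050) = 0.2132.
D = 13.78 × (0.5656 − 0.2132) + 2.82 × 0.2132 = 4.857 + 0.6011 = 5.459 mg/L.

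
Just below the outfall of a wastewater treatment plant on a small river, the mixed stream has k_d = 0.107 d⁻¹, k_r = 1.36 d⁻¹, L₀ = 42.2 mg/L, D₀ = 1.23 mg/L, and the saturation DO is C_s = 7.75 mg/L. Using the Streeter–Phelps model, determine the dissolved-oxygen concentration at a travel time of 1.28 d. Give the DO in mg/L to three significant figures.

DO ≈ 5.02 mg/L

k_d L₀/(k_r−k_d) = 0.107×42.2/(1.36−0.107) = 4.515/1.253 = 3.604 mg/L.
e^(−k_d t) = e^(−0.107×1.280) = 0.8720; e^(−k_r t) = e^(−1.36×1.280) = 0.1754.
D = 3.604 × (0.8720 − 0.1754) + 1.23 × 0.1754 = 2.510 + 0.2157 = 2.726 mg/L.
DO = C_s − D = 7.75 − 2.726 = 5.024 mg/L.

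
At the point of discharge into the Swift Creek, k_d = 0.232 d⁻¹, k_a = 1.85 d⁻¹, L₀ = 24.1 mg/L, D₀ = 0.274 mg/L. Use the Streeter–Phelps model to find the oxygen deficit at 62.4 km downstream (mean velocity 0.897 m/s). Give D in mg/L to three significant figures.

Travel time t = x/v = 62.4 km / (0.897 m/s) = 62400 m / 0.897 m/s = 69570 s = 0.8052 d.
k_d L₀/(k_a−k_d) = 0.232×24.1/(1.85−0.232) = 5.591/1.618 = 3.456 mg/L.
e^(−k_d t) = e^(−0.232×0.8052) = 0.8296; e^(−k_a t) = e^(−1.85×0.8052) = 0.2255.
D = 3.456 × (0.8296 − 0.2255) + 0.274 × 0.2255 = 2.088 + 0.06178 = 2.149 mg/L.

D ≈ 2.15 mg/L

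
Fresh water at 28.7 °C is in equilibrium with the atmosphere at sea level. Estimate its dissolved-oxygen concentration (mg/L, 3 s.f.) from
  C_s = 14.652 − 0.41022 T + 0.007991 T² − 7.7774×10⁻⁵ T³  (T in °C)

C_s = 14.652 − 0.41022×28.7 + 0.007991×28.7² − 7.7774×10⁻⁵×28.7³ = 7.622 mg/L.

C_s ≈ 7.62 mg/L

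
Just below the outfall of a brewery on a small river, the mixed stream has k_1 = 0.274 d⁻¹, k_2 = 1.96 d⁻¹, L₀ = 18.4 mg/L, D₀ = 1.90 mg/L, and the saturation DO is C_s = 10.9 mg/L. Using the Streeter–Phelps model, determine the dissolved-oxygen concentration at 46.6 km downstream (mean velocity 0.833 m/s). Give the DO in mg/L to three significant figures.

Travel time t = x/v = 46.6 km / (0.833 m/s) = 46600 m / 0.833 m/s = 55940 s = 0.6475 d.
k_1 L₀/(k_2−k_1) = 0.274×18.4/(1.96−0.274) = 5.042/1.686 = 2.990 mg/L.
e^(−k_1 t) = e^(−0.274×0.6475) = 0.8374; e^(−k_2 t) = e^(−1.96×0.6475) = 0.2811.
D = 2.990 × (0.8374 − 0.2811) + 1.90 × 0.2811 = 1.664 + 0.5341 = 2.198 mg/L.
DO = C_s − D = 10.9 − 2.198 = 8.702 mg/L.

DO ≈ 8.70 mg/L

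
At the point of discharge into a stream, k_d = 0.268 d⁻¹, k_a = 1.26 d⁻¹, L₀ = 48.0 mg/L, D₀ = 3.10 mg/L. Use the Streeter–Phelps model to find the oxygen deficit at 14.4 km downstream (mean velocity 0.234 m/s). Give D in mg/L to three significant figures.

D ≈ 6.69 mg/L

Travel time t = x/v = 14.4 km / (0.234 m/s) = 14400 m / 0.234 m/s = 61540 s = 0.7123 d.
k_d L₀/(k_a−k_d) = 0.268×48.0/(1.26−0.268) = 12.86/0.9920 = 12.97 mg/L.
e^(−k_d t) = e^(−0.268×0.7123) = 0.8262; e^(−k_a t) = e^(−1.26×0.7123) = 0.4076.
D = 12.97 × (0.8262 − 0.4076) + 3.10 × 0.4076 = 5.428 + 1.264 = 6.692 mg/L.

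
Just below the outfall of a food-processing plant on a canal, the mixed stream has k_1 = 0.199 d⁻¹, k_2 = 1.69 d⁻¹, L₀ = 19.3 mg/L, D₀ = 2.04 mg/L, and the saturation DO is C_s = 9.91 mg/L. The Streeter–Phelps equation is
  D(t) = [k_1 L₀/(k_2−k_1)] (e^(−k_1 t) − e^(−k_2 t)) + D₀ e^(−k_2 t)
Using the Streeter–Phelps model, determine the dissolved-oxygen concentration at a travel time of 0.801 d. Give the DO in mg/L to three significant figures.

DO ≈ 7.85 mg/L

k_1 L₀/(k_2−k_1) = 0.199×19.3/(1.69−0.199) = 3.841/1.491 = 2.576 mg/L.
e^(−k_1 t) = e^(−0.199×0.8010) = 0.8527; e^(−k_2 t) = e^(−1.69×0.8010) = 0.2583.
D = 2.576 × (0.8527 − 0.2583) + 2.04 × 0.2583 = 1.531 + 0.5269 = 2.058 mg/L.
DO = C_s − D = 9.91 − 2.058 = 7.852 mg/L.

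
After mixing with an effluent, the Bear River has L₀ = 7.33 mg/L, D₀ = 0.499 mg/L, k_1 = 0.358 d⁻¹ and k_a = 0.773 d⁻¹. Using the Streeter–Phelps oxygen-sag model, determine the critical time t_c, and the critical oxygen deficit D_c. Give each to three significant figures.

t_c ≈ 1.66 d; D_c ≈ 1.88 mg/L

With k_a/k_1 = 2.159 and 1 − D₀(k_a−k_1)/(k_1 L₀) = 0.9211,
t_c = ln(2.159 × 0.9211) / (0.773 − 0.358) = ln(1.989) / 0.4150 = 0.6875/0.4150 = 1.657 d.
L(t_c) = L₀ e^(−k_1 t_c) = 7.33 × 0.5526 = 4.051 mg/L, and at the critical point k_a D_c = k_1 L, so D_c = (0.358/0.773) × 4.051 = 1.876 mg/L.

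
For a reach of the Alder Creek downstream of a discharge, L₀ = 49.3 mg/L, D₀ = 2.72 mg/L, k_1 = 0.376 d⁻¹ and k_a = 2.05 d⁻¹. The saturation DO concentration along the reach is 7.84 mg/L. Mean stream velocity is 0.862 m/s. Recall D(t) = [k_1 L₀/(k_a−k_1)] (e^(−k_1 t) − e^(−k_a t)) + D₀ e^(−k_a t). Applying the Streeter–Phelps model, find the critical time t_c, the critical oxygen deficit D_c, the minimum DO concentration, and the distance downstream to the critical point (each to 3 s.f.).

At the critical point dD/dt = 0, so k_1 L₀ e^(−k_1 t) = k_a D. Substituting D(t) from the Streeter–Phelps equation and solving for t gives
t_c = ln[(k_a/k_1)(1 − D₀(k_a−k_1)/(k_1 L₀))] / (k_a−k_1).
Here k_a−k_1 = 1.674 d⁻¹ and 1 − D₀(k_a−k_1)/(k_1 L₀) = 1 − 2.72×1.674/(0.376×49.3) = 0.7544, so
t_c = ln(5.452 × 0.7544) / 1.674 = 1.414 / 1.674 = 0.8448 d.
D_c = (k_1/k_a) L₀ e^(−k_1 t_c) = (0.376/2.05) × 49.3 × e^(−0.376×0.8448) = 0.1834 × 49.3 × 0.7279 = 6.582 mg/L.
Minimum DO = C_s − D_c = 7.84 − 6.582 = 1.258 mg/L.
x_c = v t_c = 0.862 m/s × 0.8448 d × 86400 s/d = 62910 m ≈ 62.9 km.

t_c ≈ 0.845 d; D_c ≈ 6.58 mg/L; min DO ≈ 1.26 mg/L; x_c ≈ 62.9 km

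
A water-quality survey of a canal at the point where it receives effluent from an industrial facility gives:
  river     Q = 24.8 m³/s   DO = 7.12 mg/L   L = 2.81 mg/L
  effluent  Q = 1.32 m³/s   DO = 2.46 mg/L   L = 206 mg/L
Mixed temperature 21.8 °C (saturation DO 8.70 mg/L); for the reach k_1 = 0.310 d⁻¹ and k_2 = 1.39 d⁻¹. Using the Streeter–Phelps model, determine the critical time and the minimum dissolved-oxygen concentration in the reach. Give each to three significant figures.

t_c ≈ 0.777 d; minimum DO ≈ 6.41 mg/L

Mixed DO = (24.8×7.12 + 1.32×2.46)/(24.8+1.32) = 179.8/26.12 = 6.885 mg/L.
Mixed L₀ = (24.8×2.81 + 1.32×206)/(26.12) = 341.6/26.12 = 13.08 mg/L.
Initial deficit D₀ = C_s − DO₀ = 8.70 − 6.885 = 1.815 mg/L.
t_c = (1/1.080) ln[(1.39/0.310)(1 − 1.815×1.080/(0.310×13.08))] = 0.9259 × ln(2.315) = 0.7774 d.
D_c = (0.310/1.39) × 13.08 × e^(−0.310×0.7774) = 0.2230 × 13.08 × 0.7858 = 2.292 mg/L.
Minimum DO = 8.70 − 2.292 = 6.408 mg/L.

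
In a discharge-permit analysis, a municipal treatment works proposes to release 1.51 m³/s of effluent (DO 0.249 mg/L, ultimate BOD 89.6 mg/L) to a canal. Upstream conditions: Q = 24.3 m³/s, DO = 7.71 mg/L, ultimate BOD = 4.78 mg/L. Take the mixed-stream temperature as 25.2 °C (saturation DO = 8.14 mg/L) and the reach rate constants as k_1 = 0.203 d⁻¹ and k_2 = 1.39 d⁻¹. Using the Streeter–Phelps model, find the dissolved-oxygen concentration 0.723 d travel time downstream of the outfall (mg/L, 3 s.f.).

Mixed DO = (24.3×7.71 + 1.51×0.249)/(24.3+1.51) = 187.7/25.81 = 7.273 mg/L.
Mixed L₀ = (24.3×4.78 + 1.51×89.6)/(25.81) = 251.4/25.81 = 9.742 mg/L.
Initial deficit D₀ = C_s − DO₀ = 8.14 − 7.273 = 0.8665 mg/L.
D(0.723) = [0.203×9.742/(1.39−0.203)](e^(−0.203×0.723) − e^(−1.39×0.723)) + 0.8665 e^(−1.39×0.723)
= 1.666 × (0.8635 − 0.3661) + 0.8665 × 0.3661 = 1.146 mg/L.
DO = 8.14 − 1.146 = 6.994 mg/L.

DO ≈ 6.99 mg/L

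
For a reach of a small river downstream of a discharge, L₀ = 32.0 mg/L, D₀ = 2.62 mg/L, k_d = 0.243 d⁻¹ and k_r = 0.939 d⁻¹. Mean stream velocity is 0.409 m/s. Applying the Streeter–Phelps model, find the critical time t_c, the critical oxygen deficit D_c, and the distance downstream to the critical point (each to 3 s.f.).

With k_r/k_d = 3.864 and 1 − D₀(k_r−k_d)/(k_d L₀) = 0.7655,
t_c = ln(3.864 × 0.7655) / (0.939 − 0.243) = ln(2.958) / 0.6960 = 1.085/0.6960 = 1.558 d.
D_c = (k_d/k_r) L₀ e^(−k_d t_c) = (0.243/0.939) × 32.0 × e^(−0.243×1.558) = 0.2588 × 32.0 × 0.6848 = 5.671 mg/L.
x_c = v t_c = 0.409 m/s × 1.558 d × 86400 s/d = 55060 m ≈ 55.1 km.

t_c ≈ 1.56 d; D_c ≈ 5.67 mg/L; x_c ≈ 55.1 km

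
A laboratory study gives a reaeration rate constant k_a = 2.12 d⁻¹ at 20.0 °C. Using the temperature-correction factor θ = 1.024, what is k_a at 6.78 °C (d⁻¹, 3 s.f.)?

k_a(T₂) = k_a(T₁) · θ^(T₂−T₁) = 2.12 × 1.024^(6.78−20.0)
= 2.12 × 1.024^-13.2 = 2.12 × 0.7309 = 1.549 d⁻¹.

k_a ≈ 1.55 d⁻¹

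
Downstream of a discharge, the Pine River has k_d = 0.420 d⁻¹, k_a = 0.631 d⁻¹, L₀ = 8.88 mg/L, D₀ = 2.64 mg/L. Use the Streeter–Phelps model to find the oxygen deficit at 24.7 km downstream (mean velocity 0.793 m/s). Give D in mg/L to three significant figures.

D ≈ 3.22 mg/L

Travel time t = x/v = 24.7 km / (0.793 m/s) = 24700 m / 0.793 m/s = 31150 s = 0.3605 d.
k_d L₀/(k_a−k_d) = 0.420×8.88/(0.631−0.420) = 3.730/0.2110 = 17.68 mg/L.
e^(−k_d t) = e^(−0.420×0.3605) = 0.8595; e^(−k_a t) = e^(−0.631×0.3605) = 0.7965.
D = 17.68 × (0.8595 − 0.7965) + 2.64 × 0.7965 = 1.113 + 2.103 = 3.216 mg/L.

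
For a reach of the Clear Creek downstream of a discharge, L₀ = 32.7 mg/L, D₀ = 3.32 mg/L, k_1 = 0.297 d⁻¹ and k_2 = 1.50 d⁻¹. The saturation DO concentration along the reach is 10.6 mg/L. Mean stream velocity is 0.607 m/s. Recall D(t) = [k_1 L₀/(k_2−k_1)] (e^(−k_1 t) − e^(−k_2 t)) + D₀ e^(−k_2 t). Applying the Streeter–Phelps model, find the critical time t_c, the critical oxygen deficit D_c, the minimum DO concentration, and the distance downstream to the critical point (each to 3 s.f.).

t_c ≈ 0.906 d; D_c ≈ 4.95 mg/L; min DO ≈ 5.65 mg/L; x_c ≈ 47.5 km

At the critical point dD/dt = 0, so k_1 L₀ e^(−k_1 t) = k_2 D. Substituting D(t) from the Streeter–Phelps equation and solving for t gives
t_c = ln[(k_2/k_1)(1 − D₀(k_2−k_1)/(k_1 L₀))] / (k_2−k_1).
Here k_2−k_1 = 1.203 d⁻¹ and 1 − D₀(k_2−k_1)/(k_1 L₀) = 1 − 3.32×1.203/(0.297×32.7) = 0.5888, so
t_c = ln(5.051 × 0.5888) / 1.203 = 1.090 / 1.203 = 0.9059 d.
D_c = (k_1/k_2) L₀ e^(−k_1 t_c) = (0.297/1.50) × 32.7 × e^(−0.297×0.9059) = 0.1980 × 32.7 × 0.7641 = 4.947 mg/L.
Minimum DO = C_s − D_c = 10.6 − 4.947 = 5.653 mg/L.
x_c = v t_c = 0.607 m/s × 0.9059 d × 86400 s/d = 47510 m ≈ 47.5 km.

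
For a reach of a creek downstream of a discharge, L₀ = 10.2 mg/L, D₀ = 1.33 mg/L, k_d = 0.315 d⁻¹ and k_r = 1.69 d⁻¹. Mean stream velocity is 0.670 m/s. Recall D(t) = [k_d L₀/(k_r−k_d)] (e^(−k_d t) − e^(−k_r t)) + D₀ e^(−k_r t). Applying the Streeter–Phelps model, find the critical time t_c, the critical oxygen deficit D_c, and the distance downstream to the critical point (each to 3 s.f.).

With k_r/k_d = 5.365 and 1 − D₀(k_r−k_d)/(k_d L₀) = 0.4308,
t_c = ln(5.365 × 0.4308) / (1.69 − 0.315) = ln(2.311) / 1.375 = 0.8379/1.375 = 0.6094 d.
L(t_c) = L₀ e^(−k_d t_c) = 10.2 × 0.8254 = 8.419 mg/L, and at the critical point k_r D_c = k_d L, so D_c = (0.315/1.69) × 8.419 = 1.569 mg/L.
x_c = v t_c = 0.670 m/s × 0.6094 d × 86400 s/d = 35270 m ≈ 35.3 km.

t_c ≈ 0.609 d; D_c ≈ 1.57 mg/L; x_c ≈ 35.3 km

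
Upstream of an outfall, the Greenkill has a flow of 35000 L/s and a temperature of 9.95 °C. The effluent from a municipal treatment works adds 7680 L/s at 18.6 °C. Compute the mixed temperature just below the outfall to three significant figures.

11.5 °C

Flow-weighted mixing: C = (Q_r C_r + Q_w C_w)/(Q_r + Q_w)
= (35000×9.95 + 7680×18.6)/(35000 + 7680) = 491100/42680 = 11.51 °C.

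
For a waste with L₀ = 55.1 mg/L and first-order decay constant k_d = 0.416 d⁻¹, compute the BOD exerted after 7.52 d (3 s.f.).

y_t = L₀(1 − e^(−k_d t)) = 55.1 × (1 − e^(−0.416×7.52))
= 55.1 × (1 − 0.04379) = 55.1 × 0.9562 = 52.69 mg/L.

y ≈ 52.7 mg/L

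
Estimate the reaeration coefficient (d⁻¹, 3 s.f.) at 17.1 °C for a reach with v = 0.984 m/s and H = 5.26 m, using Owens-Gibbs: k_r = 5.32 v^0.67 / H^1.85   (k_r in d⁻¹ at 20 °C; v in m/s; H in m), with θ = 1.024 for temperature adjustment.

k_r ≈ 0.228 d⁻¹

k_r(20) = 5.32 × 0.984^0.67 / 5.26^1.85 = 5.32 × 0.9893 / 21.57 = 0.2440 d⁻¹.
k_r(17.1) = 0.2440 × 1.024^(17.1−20) = 0.2440 × 0.9335 = 0.2278 d⁻¹.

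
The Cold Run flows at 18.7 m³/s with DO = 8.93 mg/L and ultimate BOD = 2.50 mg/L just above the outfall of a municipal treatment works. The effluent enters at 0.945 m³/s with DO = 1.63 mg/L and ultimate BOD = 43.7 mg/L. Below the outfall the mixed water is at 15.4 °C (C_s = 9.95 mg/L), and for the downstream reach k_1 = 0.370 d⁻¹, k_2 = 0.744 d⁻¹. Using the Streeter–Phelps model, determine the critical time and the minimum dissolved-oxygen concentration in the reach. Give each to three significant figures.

t_c ≈ 0.879 d; minimum DO ≈ 8.34 mg/L

Mixed DO = (18.7×8.93 + 0.945×1.63)/(18.7+0.945) = 168.5/19.64 = 8.579 mg/L.
Mixed L₀ = (18.7×2.50 + 0.945×43.7)/(19.64) = 88.05/19.64 = 4.482 mg/L.
Initial deficit D₀ = C_s − DO₀ = 9.95 − 8.579 = 1.371 mg/L.
t_c = (1/0.3740) ln[(0.744/0.370)(1 − 1.371×0.3740/(0.370×4.482))] = 2.674 × ln(1.389) = 0.8785 d.
D_c = (0.370/0.744) × 4.482 × e^(−0.370×0.8785) = 0.4973 × 4.482 × 0.7225 = 1.610 mg/L.
Minimum DO = 9.95 − 1.610 = 8.340 mg/L.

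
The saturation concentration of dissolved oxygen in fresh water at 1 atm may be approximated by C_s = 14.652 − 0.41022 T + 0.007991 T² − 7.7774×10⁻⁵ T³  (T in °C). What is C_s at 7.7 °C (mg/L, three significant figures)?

C_s = 14.652 − 0.41022×7.7 + 0.007991×7.7² − 7.7774×10⁻⁵×7.7³ = 11.93 mg/L.

C_s ≈ 11.9 mg/L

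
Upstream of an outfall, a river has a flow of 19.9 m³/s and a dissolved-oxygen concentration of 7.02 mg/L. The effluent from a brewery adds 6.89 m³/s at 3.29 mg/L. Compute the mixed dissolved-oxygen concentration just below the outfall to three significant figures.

6.06 mg/L

Flow-weighted mixing: C = (Q_r C_r + Q_w C_w)/(Q_r + Q_w)
= (19.9×7.02 + 6.89×3.29)/(19.9 + 6.89) = 162.4/26.79 = 6.061 mg/L.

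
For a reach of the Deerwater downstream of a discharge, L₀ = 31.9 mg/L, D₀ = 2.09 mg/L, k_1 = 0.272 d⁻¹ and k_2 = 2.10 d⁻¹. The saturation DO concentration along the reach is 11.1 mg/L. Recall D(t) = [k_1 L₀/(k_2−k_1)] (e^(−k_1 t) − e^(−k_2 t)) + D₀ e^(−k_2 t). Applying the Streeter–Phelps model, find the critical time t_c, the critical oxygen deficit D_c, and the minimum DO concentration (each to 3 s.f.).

t_c ≈ 0.801 d; D_c ≈ 3.32 mg/L; min DO ≈ 7.78 mg/L

At the critical point dD/dt = 0, so k_1 L₀ e^(−k_1 t) = k_2 D. Substituting D(t) from the Streeter–Phelps equation and solving for t gives
t_c = ln[(k_2/k_1)(1 − D₀(k_2−k_1)/(k_1 L₀))] / (k_2−k_1).
Here k_2−k_1 = 1.828 d⁻¹ and 1 − D₀(k_2−k_1)/(k_1 L₀) = 1 − 2.09×1.828/(0.272×31.9) = 0.5597, so
t_c = ln(7.721 × 0.5597) / 1.828 = 1.464 / 1.828 = 0.8006 d.
L(t_c) = L₀ e^(−k_1 t_c) = 31.9 × 0.8043 = 25.66 mg/L, and at the critical point k_2 D_c = k_1 L, so D_c = (0.272/2.10) × 25.66 = 3.323 mg/L.
Minimum DO = C_s − D_c = 11.1 − 3.323 = 7.777 mg/L.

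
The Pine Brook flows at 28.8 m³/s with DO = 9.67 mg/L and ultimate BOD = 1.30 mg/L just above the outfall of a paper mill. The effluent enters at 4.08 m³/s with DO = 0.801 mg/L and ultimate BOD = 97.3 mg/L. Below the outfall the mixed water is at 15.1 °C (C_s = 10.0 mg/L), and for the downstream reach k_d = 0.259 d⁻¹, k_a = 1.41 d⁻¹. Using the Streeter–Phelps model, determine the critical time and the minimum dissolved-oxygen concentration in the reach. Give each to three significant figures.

t_c ≈ 0.902 d; minimum DO ≈ 8.08 mg/L

Mixed DO = (28.8×9.67 + 4.08×0.801)/(28.8+4.08) = 281.8/32.88 = 8.569 mg/L.
Mixed L₀ = (28.8×1.30 + 4.08×97.3)/(32.88) = 434.4/32.88 = 13.21 mg/L.
Initial deficit D₀ = C_s − DO₀ = 10.0 − 8.569 = 1.431 mg/L.
t_c = (1/1.151) ln[(1.41/0.259)(1 − 1.431×1.151/(0.259×13.21))] = 0.8688 × ln(2.825) = 0.9021 d.
D_c = (0.259/1.41) × 13.21 × e^(−0.259×0.9021) = 0.1837 × 13.21 × 0.7916 = 1.921 mg/L.
Minimum DO = 10.0 − 1.921 = 8.079 mg/L.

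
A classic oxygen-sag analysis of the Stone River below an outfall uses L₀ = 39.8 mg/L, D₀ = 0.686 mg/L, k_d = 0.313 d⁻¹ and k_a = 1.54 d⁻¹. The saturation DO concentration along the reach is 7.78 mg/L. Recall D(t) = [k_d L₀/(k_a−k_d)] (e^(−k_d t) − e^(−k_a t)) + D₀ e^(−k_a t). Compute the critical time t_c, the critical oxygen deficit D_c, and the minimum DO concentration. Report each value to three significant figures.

t_c ≈ 1.24 d; D_c ≈ 5.48 mg/L; min DO ≈ 2.30 mg/L

t_c = [1/(k_a−k_d)] ln[(k_a/k_d)(1 − D₀(k_a−k_d)/(k_d L₀))]
= [1/(1.54−0.313)] ln[(1.54/0.313)(1 − 0.686×1.227/(0.313×39.8))]
= (1/1.227) ln[4.920 × 0.9324] = 0.8150 × ln(4.588) = 0.8150 × 1.523 = 1.242 d.
D_c = (k_d/k_a) L₀ e^(−k_d t_c) = (0.313/1.54) × 39.8 × e^(−0.313×1.242) = 0.2032 × 39.8 × 0.6780 = 5.485 mg/L.
Minimum DO = C_s − D_c = 7.78 − 5.485 = 2.295 mg/L.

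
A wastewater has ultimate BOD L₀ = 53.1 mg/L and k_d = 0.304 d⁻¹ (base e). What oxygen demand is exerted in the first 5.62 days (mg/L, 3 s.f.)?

y_t = L₀(1 − e^(−k_d t)) = 53.1 × (1 − e^(−0.304×5.62))
= 53.1 × (1 − 0.1811) = 53.1 × 0.8189 = 43.48 mg/L.

y ≈ 43.5 mg/L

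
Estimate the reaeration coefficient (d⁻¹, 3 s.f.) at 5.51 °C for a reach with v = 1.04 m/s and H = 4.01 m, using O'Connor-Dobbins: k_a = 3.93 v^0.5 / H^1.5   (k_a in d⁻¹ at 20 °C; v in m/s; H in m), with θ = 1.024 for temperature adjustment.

k_a ≈ 0.354 d⁻¹

k_a(20) = 3.93 × 1.04^0.5 / 4.01^1.5 = 3.93 × 1.020 / 8.030 = 0.4991 d⁻¹.
k_a(5.51) = 0.4991 × 1.024^(5.51−20) = 0.4991 × 0.7092 = 0.3540 d⁻¹.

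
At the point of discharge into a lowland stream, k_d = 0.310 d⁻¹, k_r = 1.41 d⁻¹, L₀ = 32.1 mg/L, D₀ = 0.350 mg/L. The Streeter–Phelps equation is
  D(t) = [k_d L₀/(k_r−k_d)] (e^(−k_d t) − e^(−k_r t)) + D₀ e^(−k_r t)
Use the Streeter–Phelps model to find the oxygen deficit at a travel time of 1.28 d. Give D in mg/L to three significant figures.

k_d L₀/(k_r−k_d) = 0.310×32.1/(1.41−0.310) = 9.951/1.100 = 9.046 mg/L.
e^(−k_d t) = e^(−0.310×1.280) = 0.6725; e^(−k_r t) = e^(−1.41×1.280) = 0.1645.
D = 9.046 × (0.6725 − 0.1645) + 0.350 × 0.1645 = 4.595 + 0.05758 = 4.653 mg/L.

D ≈ 4.65 mg/L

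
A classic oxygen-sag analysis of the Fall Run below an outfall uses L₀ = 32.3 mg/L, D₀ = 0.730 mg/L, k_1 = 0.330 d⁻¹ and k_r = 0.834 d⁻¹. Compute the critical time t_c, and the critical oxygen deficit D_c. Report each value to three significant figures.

t_c ≈ 1.77 d; D_c ≈ 7.13 mg/L

At the critical point dD/dt = 0, so k_1 L₀ e^(−k_1 t) = k_r D. Substituting D(t) from the Streeter–Phelps equation and solving for t gives
t_c = ln[(k_r/k_1)(1 − D₀(k_r−k_1)/(k_1 L₀))] / (k_r−k_1).
Here k_r−k_1 = 0.5040 d⁻¹ and 1 − D₀(k_r−k_1)/(k_1 L₀) = 1 − 0.730×0.5040/(0.330×32.3) = 0.9655, so
t_c = ln(2.527 × 0.9655) / 0.5040 = 0.8920 / 0.5040 = 1.770 d.
D_c = (k_1/k_r) L₀ e^(−k_1 t_c) = (0.330/0.834) × 32.3 × e^(−0.330×1.770) = 0.3957 × 32.3 × 0.5576 = 7.127 mg/L.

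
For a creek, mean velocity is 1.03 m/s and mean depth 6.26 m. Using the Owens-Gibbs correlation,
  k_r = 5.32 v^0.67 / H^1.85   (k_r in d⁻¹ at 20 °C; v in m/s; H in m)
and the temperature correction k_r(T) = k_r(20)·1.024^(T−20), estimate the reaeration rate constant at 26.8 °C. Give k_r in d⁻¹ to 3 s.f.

k_r ≈ 0.214 d⁻¹

k_r(20) = 5.32 × 1.03^0.67 / 6.26^1.85 = 5.32 × 1.020 / 29.76 = 0.1823 d⁻¹.
k_r(26.8) = 0.1823 × 1.024^(26.8−20) = 0.1823 × 1.175 = 0.2142 d⁻¹.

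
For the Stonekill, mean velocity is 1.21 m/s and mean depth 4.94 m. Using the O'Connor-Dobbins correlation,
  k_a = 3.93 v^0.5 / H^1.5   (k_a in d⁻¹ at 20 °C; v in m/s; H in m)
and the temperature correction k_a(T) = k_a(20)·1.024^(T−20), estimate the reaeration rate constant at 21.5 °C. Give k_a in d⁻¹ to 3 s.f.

k_a(20) = 3.93 × 1.21^0.5 / 4.94^1.5 = 3.93 × 1.100 / 10.98 = 0.3937 d⁻¹.
k_a(21.5) = 0.3937 × 1.024^(21.5−20) = 0.3937 × 1.036 = 0.4080 d⁻¹.

k_a ≈ 0.408 d⁻¹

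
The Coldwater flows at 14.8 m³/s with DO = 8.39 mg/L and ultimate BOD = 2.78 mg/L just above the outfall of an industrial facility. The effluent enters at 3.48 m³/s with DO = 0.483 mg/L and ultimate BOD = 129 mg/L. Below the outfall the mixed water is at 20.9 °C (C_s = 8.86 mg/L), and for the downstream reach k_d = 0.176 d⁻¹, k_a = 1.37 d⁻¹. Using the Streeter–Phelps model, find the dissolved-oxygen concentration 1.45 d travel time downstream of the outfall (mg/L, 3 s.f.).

Mixed DO = (14.8×8.39 + 3.48×0.483)/(14.8+3.48) = 125.9/18.28 = 6.885 mg/L.
Mixed L₀ = (14.8×2.78 + 3.48×129)/(18.28) = 490.1/18.28 = 26.81 mg/L.
Initial deficit D₀ = C_s − DO₀ = 8.86 − 6.885 = 1.975 mg/L.
D(1.45) = [0.176×26.81/(1.37−0.176)](e^(−0.176×1.45) − e^(−1.37×1.45)) + 1.975 e^(−1.37×1.45)
= 3.952 × (0.7748 − 0.1372) + 1.975 × 0.1372 = 2.791 mg/L.
DO = 8.86 − 2.791 = 6.069 mg/L.

DO ≈ 6.07 mg/L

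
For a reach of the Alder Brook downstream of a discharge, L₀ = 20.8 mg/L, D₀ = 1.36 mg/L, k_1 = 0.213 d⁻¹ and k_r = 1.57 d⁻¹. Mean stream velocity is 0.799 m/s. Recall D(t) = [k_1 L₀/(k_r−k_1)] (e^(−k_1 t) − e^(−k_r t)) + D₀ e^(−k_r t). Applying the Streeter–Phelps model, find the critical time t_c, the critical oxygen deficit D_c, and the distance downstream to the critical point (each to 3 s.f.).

t_c ≈ 1.07 d; D_c ≈ 2.24 mg/L; x_c ≈ 74.2 km

With k_r/k_1 = 7.371 and 1 − D₀(k_r−k_1)/(k_1 L₀) = 0.5834,
t_c = ln(7.371 × 0.5834) / (1.57 − 0.213) = ln(4.300) / 1.357 = 1.459/1.357 = 1.075 d.
D_c = (k_1/k_r) L₀ e^(−k_1 t_c) = (0.213/1.57) × 20.8 × e^(−0.213×1.075) = 0.1357 × 20.8 × 0.7954 = 2.244 mg/L.
x_c = v t_c = 0.799 m/s × 1.075 d × 86400 s/d = 74210 m ≈ 74.2 km.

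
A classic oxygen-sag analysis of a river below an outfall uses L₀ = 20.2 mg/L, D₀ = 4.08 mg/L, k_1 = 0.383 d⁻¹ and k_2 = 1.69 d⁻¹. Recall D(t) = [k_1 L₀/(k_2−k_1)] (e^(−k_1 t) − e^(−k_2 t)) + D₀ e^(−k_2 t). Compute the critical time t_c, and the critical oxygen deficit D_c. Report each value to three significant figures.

At the critical point dD/dt = 0, so k_1 L₀ e^(−k_1 t) = k_2 D. Substituting D(t) from the Streeter–Phelps equation and solving for t gives
t_c = ln[(k_2/k_1)(1 − D₀(k_2−k_1)/(k_1 L₀))] / (k_2−k_1).
Here k_2−k_1 = 1.307 d⁻¹ and 1 − D₀(k_2−k_1)/(k_1 L₀) = 1 − 4.08×1.307/(0.383×20.2) = 0.3107, so
t_c = ln(4.413 × 0.3107) / 1.307 = 0.3156 / 1.307 = 0.2415 d.
L(t_c) = L₀ e^(−k_1 t_c) = 20.2 × 0.9117 = 18.42 mg/L, and at the critical point k_2 D_c = k_1 L, so D_c = (0.383/1.69) × 18.42 = 4.173 mg/L.

t_c ≈ 0.241 d; D_c ≈ 4.17 mg/L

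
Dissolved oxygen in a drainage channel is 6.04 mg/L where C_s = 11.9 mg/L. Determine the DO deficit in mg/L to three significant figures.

D ≈ 5.86 mg/L

D = C_s − C = 11.9 − 6.04 = 5.86 mg/L.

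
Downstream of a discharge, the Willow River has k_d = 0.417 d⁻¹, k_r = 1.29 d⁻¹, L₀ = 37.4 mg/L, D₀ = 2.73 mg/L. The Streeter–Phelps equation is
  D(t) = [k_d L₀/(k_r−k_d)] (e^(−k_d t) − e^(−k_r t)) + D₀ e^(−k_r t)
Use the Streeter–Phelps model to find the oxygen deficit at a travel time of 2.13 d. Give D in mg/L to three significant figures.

k_d L₀/(k_r−k_d) = 0.417×37.4/(1.29−0.417) = 15.60/0.8730 = 17.86 mg/L.
e^(−k_d t) = e^(−0.417×2.130) = 0.4114; e^(−k_r t) = e^(−1.29×2.130) = 0.06408.
D = 17.86 × (0.4114 − 0.06408) + 2.73 × 0.06408 = 6.205 + 0.1749 = 6.380 mg/L.

D ≈ 6.38 mg/L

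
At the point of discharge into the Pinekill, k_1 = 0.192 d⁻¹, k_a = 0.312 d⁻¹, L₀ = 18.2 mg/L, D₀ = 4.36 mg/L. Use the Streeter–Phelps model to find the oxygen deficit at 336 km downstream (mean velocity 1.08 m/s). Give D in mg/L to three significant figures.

Travel time t = x/v = 336 km / (1.08 m/s) = 336000 m / 1.08 m/s = 311100 s = 3.601 d.
k_1 L₀/(k_a−k_1) = 0.192×18.2/(0.312−0.192) = 3.494/0.1200 = 29.12 mg/L.
e^(−k_1 t) = e^(−0.192×3.601) = 0.5009; e^(−k_a t) = e^(−0.312×3.601) = 0.3252.
D = 29.12 × (0.5009 − 0.3252) + 4.36 × 0.3252 = 5.118 + 1.418 = 6.535 mg/L.

D ≈ 6.54 mg/L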